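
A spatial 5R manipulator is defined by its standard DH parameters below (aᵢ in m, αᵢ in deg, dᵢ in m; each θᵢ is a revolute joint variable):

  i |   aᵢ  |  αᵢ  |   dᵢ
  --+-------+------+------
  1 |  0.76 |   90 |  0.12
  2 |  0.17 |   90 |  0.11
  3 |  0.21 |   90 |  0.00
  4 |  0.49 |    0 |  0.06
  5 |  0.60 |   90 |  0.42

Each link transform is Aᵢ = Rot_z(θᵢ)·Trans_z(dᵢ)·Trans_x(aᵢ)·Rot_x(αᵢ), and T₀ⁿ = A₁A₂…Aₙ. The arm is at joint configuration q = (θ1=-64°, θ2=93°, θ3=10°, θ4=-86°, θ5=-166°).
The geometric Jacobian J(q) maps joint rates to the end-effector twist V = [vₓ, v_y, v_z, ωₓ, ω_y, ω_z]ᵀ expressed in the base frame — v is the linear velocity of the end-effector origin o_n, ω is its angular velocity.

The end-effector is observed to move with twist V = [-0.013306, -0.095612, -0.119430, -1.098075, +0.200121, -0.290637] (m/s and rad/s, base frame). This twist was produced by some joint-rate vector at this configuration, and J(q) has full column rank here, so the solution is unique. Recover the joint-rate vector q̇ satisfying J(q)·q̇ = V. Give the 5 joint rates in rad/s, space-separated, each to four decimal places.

-0.1440 0.2650 -0.6680 -0.4060 -0.2380

o_n = [0.6787, -0.5874, 0.4351]
J₁: ẑ×o_n = [0.5874, 0.6787, -0.0000], ω = ẑ
J2: z=[-0.8988, -0.4384, 0.0000] o=[0.3332, -0.6831, 0.1200] → [-0.1381, 0.2832, 0.0654, -0.8988, -0.4384, 0.0000]
J3: z=[0.4378, -0.8976, 0.0523] o=[0.2304, -0.7233, 0.2898] → [-0.1375, -0.0402, 0.4619, 0.4378, -0.8976, 0.0523]
J4: z=[0.8812, 0.4399, 0.1734] o=[0.1929, -0.7296, 0.4963] → [-0.0516, 0.1382, -0.0884, 0.8812, 0.4399, 0.1734]
J5: z=[0.8812, 0.4399, 0.1734] o=[0.0257, -0.2655, 0.5147] → [0.0208, 0.1834, -0.5709, 0.8812, 0.4399, 0.1734]
q̇ = J⁺·V = [-0.1440, 0.2650, -0.6680, -0.4060, -0.2380]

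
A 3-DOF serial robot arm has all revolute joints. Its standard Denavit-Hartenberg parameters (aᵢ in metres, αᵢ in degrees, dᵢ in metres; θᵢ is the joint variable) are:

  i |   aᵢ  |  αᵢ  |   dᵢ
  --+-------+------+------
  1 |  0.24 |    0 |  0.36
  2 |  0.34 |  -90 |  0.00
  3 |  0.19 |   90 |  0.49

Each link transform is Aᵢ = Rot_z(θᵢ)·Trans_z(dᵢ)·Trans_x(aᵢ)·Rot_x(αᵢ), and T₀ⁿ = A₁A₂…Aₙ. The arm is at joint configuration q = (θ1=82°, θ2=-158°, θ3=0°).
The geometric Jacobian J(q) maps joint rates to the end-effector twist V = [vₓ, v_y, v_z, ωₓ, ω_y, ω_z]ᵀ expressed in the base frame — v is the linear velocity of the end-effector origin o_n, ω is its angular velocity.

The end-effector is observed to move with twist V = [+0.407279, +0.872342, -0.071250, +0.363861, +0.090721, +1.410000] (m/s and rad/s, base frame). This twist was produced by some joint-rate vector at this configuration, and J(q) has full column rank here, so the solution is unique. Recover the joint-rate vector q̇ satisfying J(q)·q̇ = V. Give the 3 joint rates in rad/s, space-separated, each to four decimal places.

o_n = [0.6371, -0.1581, 0.3600]
J₁: ẑ×o_n = [0.1581, 0.6371, -0.0000], ω = ẑ
J2: z=[0.0000, 0.0000, 1.0000] o=[0.0334, 0.2377, 0.3600] → [0.3957, 0.6037, -0.0000, 0.0000, 0.0000, 1.0000]
J3: z=[0.9703, 0.2419, 0.0000] o=[0.1157, -0.0922, 0.3600] → [0.0000, -0.0000, -0.1900, 0.9703, 0.2419, 0.0000]
q̇ = J⁺·V = [0.6340, 0.7760, 0.3750]

0.6340 0.7760 0.3750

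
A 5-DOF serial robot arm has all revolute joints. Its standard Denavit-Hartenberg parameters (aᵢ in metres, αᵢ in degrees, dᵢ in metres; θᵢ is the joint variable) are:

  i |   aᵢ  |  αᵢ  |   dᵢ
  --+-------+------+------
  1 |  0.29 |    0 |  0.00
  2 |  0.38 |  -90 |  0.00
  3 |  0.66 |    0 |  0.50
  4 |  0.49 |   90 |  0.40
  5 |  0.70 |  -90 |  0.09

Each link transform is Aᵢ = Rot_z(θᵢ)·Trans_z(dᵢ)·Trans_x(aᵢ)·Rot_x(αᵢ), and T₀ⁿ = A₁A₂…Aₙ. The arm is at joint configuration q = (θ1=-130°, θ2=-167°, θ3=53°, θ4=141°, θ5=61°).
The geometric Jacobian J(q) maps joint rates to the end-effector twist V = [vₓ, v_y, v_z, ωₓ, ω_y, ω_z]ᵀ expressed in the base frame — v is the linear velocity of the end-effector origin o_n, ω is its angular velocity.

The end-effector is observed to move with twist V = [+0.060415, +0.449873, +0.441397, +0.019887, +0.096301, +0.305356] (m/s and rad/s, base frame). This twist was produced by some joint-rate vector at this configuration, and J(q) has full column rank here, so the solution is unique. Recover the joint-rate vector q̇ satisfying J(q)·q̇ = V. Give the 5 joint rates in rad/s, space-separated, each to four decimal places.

-0.9900 0.9150 -0.9110 0.9370 -0.3920

o_n = [-1.5562, 0.4205, -0.4138]
J₁: ẑ×o_n = [-0.4205, -1.5562, 0.0000], ω = ẑ
J2: z=[0.0000, 0.0000, 1.0000] o=[-0.1864, -0.2222, 0.0000] → [-0.6426, -1.3698, 0.0000, 0.0000, 0.0000, 1.0000]
J3: z=[-0.8910, 0.4540, 0.0000] o=[-0.0139, 0.1164, 0.0000] → [-0.1879, -0.3687, 0.4293, -0.8910, 0.4540, 0.0000]
J4: z=[-0.8910, 0.4540, 0.0000] o=[-0.2791, 0.6973, -0.5271] → [0.0514, 0.1010, 0.8265, -0.8910, 0.4540, 0.0000]
J5: z=[-0.1098, -0.2156, -0.9703] o=[-0.8513, 0.4553, -0.4086] → [-0.0327, 0.6834, -0.1481, -0.1098, -0.2156, -0.9703]
q̇ = J⁺·V = [-0.9900, 0.9150, -0.9110, 0.9370, -0.3920]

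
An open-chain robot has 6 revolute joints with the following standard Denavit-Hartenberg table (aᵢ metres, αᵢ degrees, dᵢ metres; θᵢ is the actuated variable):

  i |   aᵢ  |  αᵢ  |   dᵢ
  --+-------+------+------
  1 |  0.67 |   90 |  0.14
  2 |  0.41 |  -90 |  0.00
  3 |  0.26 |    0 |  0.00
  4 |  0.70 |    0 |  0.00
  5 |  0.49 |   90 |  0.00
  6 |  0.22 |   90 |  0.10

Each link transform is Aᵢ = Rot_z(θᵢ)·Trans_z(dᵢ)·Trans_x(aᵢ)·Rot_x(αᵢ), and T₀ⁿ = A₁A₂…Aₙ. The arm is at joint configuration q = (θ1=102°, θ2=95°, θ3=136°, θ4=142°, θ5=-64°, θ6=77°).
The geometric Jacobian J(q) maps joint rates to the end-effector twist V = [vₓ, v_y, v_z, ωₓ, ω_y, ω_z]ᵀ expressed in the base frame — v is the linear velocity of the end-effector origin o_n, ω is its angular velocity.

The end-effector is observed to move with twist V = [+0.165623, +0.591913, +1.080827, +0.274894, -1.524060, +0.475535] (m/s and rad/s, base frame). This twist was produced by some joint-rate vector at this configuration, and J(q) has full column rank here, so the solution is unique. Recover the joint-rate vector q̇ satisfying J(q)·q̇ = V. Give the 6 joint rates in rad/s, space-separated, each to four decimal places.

o_n = [0.6172, 0.6141, -0.0608]
J₁: ẑ×o_n = [-0.6141, 0.6172, 0.0000], ω = ẑ
J2: z=[0.9781, 0.2079, 0.0000] o=[-0.1393, 0.6554, 0.1400] → [-0.0417, 0.1964, -0.1976, 0.9781, 0.2079, 0.0000]
J3: z=[0.2071, -0.9744, -0.0872] o=[-0.1319, 0.6204, 0.5484] → [0.5931, 0.0609, 0.7286, 0.2071, -0.9744, -0.0872]
J4: z=[0.2071, -0.9744, -0.0872] o=[-0.3119, 0.5988, 0.3621] → [0.4134, 0.0066, 0.9085, 0.2071, -0.9744, -0.0872]
J5: z=[0.2071, -0.9744, -0.0872] o=[0.3679, 0.7346, 0.4592] → [0.4961, 0.0860, 0.2179, 0.2071, -0.9744, -0.0872]
J6: z=[-0.8211, -0.1247, -0.5571] o=[0.6285, 0.8262, 0.0545] → [-0.1038, -0.0883, 0.1727, -0.8211, -0.1247, -0.5571]
q̇ = J⁺·V = [0.8310, 0.2770, 0.2190, 0.8880, 0.4660, 0.3920]

0.8310 0.2770 0.2190 0.8880 0.4660 0.3920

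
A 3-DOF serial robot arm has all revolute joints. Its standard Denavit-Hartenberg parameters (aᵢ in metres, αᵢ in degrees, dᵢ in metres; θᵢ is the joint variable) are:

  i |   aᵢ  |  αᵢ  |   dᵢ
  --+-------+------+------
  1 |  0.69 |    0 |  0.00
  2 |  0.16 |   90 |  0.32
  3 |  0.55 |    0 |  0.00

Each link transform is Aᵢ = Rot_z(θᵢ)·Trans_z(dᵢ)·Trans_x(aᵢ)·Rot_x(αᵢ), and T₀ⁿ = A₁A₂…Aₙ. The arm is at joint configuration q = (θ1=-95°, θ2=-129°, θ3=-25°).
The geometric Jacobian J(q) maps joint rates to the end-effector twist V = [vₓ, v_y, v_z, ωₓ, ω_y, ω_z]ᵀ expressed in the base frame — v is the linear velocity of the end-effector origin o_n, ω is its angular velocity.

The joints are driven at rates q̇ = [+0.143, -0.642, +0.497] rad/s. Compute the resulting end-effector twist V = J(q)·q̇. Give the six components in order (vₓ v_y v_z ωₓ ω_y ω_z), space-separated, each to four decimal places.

o_n = [-0.5338, -0.2300, 0.0876]
J₁: ẑ×o_n = [0.2300, -0.5338, 0.0000], ω = ẑ
J2: z=[0.0000, 0.0000, 1.0000] o=[-0.0601, -0.6874, 0.0000] → [-0.4574, -0.4737, 0.0000, 0.0000, 0.0000, 1.0000]
J3: z=[0.6947, 0.7193, 0.0000] o=[-0.1752, -0.5762, 0.3200] → [-0.1672, 0.1615, 0.4985, 0.6947, 0.7193, 0.0000]
V = J·q̇ = [0.2434, 0.3080, 0.2477, 0.3452, 0.3575, -0.4990]

0.2434 0.3080 0.2477 0.3452 0.3575 -0.4990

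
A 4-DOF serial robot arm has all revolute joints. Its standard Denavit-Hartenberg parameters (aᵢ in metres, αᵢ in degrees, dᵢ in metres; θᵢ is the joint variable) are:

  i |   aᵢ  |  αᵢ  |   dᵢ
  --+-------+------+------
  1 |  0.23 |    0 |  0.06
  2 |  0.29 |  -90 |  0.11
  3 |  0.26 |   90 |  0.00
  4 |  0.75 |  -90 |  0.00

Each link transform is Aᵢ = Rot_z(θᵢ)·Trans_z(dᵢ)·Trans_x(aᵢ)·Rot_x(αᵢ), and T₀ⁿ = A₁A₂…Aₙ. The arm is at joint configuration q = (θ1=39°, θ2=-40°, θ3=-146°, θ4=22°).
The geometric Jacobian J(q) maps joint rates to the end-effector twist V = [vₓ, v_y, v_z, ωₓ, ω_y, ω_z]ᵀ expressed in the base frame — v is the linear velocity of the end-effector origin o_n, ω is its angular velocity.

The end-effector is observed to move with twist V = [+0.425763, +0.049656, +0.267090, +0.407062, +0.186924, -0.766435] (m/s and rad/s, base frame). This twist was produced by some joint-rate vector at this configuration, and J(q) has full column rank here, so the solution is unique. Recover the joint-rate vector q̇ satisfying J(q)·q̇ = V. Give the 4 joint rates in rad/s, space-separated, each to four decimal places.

-0.7160 -0.6490 0.1940 -0.7220

o_n = [-0.3183, 0.4344, 0.7042]
J₁: ẑ×o_n = [-0.4344, -0.3183, 0.0000], ω = ẑ
J2: z=[0.0000, 0.0000, 1.0000] o=[0.1787, 0.1447, 0.0600] → [-0.2897, -0.4971, 0.0000, 0.0000, 0.0000, 1.0000]
J3: z=[0.0175, 0.9998, 0.0000] o=[0.4687, 0.1397, 0.1700] → [0.5342, -0.0093, 0.7921, 0.0175, 0.9998, 0.0000]
J4: z=[-0.5591, 0.0098, -0.8290] o=[0.2532, 0.1434, 0.3154] → [0.2450, 0.6912, -0.1571, -0.5591, 0.0098, -0.8290]
q̇ = J⁺·V = [-0.7160, -0.6490, 0.1940, -0.7220]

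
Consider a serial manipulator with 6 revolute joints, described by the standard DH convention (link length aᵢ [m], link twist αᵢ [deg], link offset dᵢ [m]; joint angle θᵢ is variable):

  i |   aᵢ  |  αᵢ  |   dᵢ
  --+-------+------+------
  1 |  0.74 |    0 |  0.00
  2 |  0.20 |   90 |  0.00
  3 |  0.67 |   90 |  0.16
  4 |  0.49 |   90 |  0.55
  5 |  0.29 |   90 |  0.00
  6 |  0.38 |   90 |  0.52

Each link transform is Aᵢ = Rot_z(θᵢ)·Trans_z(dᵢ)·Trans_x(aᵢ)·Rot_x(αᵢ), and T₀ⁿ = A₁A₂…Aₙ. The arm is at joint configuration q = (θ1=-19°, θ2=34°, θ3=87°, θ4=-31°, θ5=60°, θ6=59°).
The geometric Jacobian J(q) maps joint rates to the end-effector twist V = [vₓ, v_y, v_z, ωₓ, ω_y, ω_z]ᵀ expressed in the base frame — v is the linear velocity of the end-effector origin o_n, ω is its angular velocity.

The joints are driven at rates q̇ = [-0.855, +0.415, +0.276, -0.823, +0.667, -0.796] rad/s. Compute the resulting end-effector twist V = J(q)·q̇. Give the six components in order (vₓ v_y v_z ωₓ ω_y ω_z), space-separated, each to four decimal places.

0.3044 -0.3171 -0.4491 -0.4418 -0.1798 -1.3509

o_n = [1.4664, 0.7188, 1.4772]
J₁: ẑ×o_n = [-0.7188, 1.4664, 0.0000], ω = ẑ
J2: z=[0.0000, 0.0000, 1.0000] o=[0.6997, -0.2409, 0.0000] → [-0.9597, 0.7668, 0.0000, 0.0000, 0.0000, 1.0000]
J3: z=[0.2588, -0.9659, 0.0000] o=[0.8929, -0.1892, 0.0000] → [-1.4268, -0.3823, 0.7890, 0.2588, -0.9659, 0.0000]
J4: z=[0.9646, 0.2585, -0.0523] o=[0.9682, -0.3346, 0.6691] → [0.2640, -0.8056, 0.8874, 0.9646, 0.2585, -0.0523]
J5: z=[-0.2479, 0.8210, -0.5143] o=[1.4546, 0.0570, 1.0597] → [0.6831, 0.0974, -0.1738, -0.2479, 0.8210, -0.5143]
J6: z=[-0.5602, 0.3117, 0.7675] o=[1.6838, 0.1957, 1.1707] → [-0.3060, 0.0049, -0.2253, -0.5602, 0.3117, 0.7675]
V = J·q̇ = [0.3044, -0.3171, -0.4491, -0.4418, -0.1798, -1.3509]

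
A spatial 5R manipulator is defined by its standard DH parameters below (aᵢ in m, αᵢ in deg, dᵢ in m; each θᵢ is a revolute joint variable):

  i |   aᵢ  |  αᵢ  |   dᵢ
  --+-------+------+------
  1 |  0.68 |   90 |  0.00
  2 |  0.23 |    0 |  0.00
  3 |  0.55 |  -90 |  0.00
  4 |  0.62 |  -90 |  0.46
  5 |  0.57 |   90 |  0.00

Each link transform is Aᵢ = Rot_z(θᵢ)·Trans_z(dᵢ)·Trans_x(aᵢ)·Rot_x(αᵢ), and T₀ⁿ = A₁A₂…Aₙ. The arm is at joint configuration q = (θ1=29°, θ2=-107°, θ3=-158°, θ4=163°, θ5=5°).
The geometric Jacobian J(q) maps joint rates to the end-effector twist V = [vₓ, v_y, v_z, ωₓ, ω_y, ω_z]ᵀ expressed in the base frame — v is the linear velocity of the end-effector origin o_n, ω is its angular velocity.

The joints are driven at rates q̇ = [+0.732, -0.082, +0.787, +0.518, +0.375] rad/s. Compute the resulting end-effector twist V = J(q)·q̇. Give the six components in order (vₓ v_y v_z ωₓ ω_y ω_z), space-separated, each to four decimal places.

o_n = [0.0547, 0.4274, -0.8394]
J₁: ẑ×o_n = [-0.4274, 0.0547, 0.0000], ω = ẑ
J2: z=[0.4848, -0.8746, 0.0000] o=[0.5947, 0.3297, 0.0000] → [0.7342, 0.4070, -0.4249, 0.4848, -0.8746, 0.0000]
J3: z=[0.4848, -0.8746, 0.0000] o=[0.5359, 0.2971, -0.2200] → [0.5418, 0.3003, -0.3577, 0.4848, -0.8746, 0.0000]
J4: z=[-0.8713, -0.4830, -0.0872] o=[0.4940, 0.2738, 0.3280] → [0.5772, -0.9788, -0.3460, -0.8713, -0.4830, -0.0872]
J5: z=[0.4859, -0.8240, -0.2913] o=[0.0505, 0.2353, -0.3028] → [0.4982, 0.2595, 0.0968, 0.4859, -0.8240, -0.2913]
V = J·q̇ = [0.5391, -0.1667, -0.3896, 0.0727, -1.1758, 0.5776]

0.5391 -0.1667 -0.3896 0.0727 -1.1758 0.5776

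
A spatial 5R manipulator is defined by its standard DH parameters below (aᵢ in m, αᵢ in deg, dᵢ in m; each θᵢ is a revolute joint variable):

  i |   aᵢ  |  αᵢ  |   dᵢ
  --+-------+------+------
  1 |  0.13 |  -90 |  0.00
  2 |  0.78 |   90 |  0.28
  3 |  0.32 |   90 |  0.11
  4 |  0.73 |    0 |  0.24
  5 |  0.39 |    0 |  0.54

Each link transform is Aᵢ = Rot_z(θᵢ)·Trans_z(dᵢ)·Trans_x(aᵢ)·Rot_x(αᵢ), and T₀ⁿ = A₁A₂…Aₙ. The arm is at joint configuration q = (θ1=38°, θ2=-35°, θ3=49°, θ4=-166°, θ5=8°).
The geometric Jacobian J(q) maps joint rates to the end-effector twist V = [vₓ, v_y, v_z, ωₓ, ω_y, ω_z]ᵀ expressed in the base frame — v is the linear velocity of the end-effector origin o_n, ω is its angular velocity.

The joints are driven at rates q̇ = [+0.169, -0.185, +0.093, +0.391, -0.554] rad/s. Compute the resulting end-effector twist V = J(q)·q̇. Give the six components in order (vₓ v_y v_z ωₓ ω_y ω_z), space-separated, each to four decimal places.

o_n = [1.2556, -0.0313, 0.3286]
J₁: ẑ×o_n = [0.0313, 1.2556, -0.0000], ω = ẑ
J2: z=[-0.6157, 0.7880, 0.0000] o=[0.1024, 0.0800, 0.0000] → [0.2589, 0.2023, -0.8401, -0.6157, 0.7880, 0.0000]
J3: z=[-0.4520, -0.3531, 0.8192] o=[0.4335, 0.6940, 0.4474] → [0.6361, 0.6197, 0.6181, -0.4520, -0.3531, 0.8192]
J4: z=[0.8911, -0.1364, 0.4329] o=[0.3707, 0.9514, 0.6579] → [0.4703, 0.6765, -0.7550, 0.8911, -0.1364, 0.4329]
J5: z=[0.8911, -0.1364, 0.4329] o=[0.6935, 0.3254, 0.3506] → [0.1574, 0.2629, -0.2412, 0.8911, -0.1364, 0.4329]
V = J·q̇ = [0.1132, 0.3513, 0.0514, -0.0734, -0.1564, 0.1746]

0.1132 0.3513 0.0514 -0.0734 -0.1564 0.1746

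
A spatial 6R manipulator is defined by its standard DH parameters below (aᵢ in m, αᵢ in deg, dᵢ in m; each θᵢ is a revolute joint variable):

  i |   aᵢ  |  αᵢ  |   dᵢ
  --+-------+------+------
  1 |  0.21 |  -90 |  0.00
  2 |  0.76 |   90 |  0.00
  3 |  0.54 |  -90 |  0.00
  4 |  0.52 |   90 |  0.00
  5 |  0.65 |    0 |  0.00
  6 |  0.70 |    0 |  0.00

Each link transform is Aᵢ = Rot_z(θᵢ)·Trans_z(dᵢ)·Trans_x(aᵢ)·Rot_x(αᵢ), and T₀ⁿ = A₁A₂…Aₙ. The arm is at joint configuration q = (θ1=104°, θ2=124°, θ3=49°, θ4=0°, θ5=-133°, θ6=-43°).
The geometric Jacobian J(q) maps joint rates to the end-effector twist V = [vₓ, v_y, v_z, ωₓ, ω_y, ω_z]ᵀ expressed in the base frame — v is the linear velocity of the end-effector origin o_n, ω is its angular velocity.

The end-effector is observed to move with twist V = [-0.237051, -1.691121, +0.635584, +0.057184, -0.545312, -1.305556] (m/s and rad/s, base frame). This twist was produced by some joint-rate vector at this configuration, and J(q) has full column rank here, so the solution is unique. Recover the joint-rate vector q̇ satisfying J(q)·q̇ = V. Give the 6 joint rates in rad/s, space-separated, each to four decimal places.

o_n = [0.4917, -0.2961, -0.9137]
J₁: ẑ×o_n = [0.2961, 0.4917, -0.0000], ω = ẑ
J2: z=[-0.9703, -0.2419, 0.0000] o=[-0.0508, 0.2038, 0.0000] → [0.2210, -0.8865, 0.6163, -0.9703, -0.2419, 0.0000]
J3: z=[-0.2006, 0.8044, -0.5592] o=[0.0520, -0.2086, -0.6301] → [-0.2771, -0.3028, -0.3362, -0.2006, 0.8044, -0.5592]
J4: z=[-0.7387, 0.2508, 0.6257] o=[-0.2955, -0.4994, -0.9238] → [-0.1247, 0.5000, -0.3476, -0.7387, 0.2508, 0.6257]
J5: z=[-0.2006, 0.8044, -0.5592] o=[-0.6301, -0.7795, -1.2066] → [0.5059, -0.5686, -0.9994, -0.2006, 0.8044, -0.5592]
J6: z=[-0.2006, 0.8044, -0.5592] o=[0.0063, -0.6599, -1.2629] → [0.4844, -0.2014, -0.4635, -0.2006, 0.8044, -0.5592]
q̇ = J⁺·V = [-0.7760, 0.7220, 0.2960, -0.9840, 0.4860, -0.9360]

-0.7760 0.7220 0.2960 -0.9840 0.4860 -0.9360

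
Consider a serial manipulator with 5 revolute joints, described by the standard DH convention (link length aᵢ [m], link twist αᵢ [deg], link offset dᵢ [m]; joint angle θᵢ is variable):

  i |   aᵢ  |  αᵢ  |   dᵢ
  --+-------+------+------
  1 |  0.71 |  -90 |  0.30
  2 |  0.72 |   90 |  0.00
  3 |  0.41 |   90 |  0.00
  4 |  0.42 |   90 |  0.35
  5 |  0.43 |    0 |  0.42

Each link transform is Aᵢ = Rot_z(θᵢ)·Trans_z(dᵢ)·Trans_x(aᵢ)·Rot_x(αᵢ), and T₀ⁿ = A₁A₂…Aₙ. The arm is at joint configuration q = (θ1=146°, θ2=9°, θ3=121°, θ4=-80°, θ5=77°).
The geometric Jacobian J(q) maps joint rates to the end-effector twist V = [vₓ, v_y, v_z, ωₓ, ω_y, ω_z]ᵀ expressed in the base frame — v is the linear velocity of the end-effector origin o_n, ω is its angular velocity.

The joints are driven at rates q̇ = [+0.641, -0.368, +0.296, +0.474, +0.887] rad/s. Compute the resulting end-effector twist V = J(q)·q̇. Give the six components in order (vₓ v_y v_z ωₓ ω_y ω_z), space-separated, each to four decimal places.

o_n = [-1.8689, 0.6938, -0.4835]
J₁: ẑ×o_n = [-0.6938, -1.8689, 0.0000], ω = ẑ
J2: z=[-0.5592, -0.8290, 0.0000] o=[-0.5886, 0.3970, 0.3000] → [0.6495, -0.4381, -1.2273, -0.5592, -0.8290, 0.0000]
J3: z=[-0.1297, 0.0875, 0.9877] o=[-1.1782, 0.7947, 0.1874] → [0.0410, -0.7692, 0.0735, -0.1297, 0.0875, 0.9877]
J4: z=[-0.9899, 0.0464, -0.1341] o=[-1.2018, 0.3867, 0.2204] → [0.0085, -0.6073, -0.2730, -0.9899, 0.0464, -0.1341]
J5: z=[0.0792, 0.9648, -0.2509] o=[-1.4988, 0.2942, -0.2292] → [-0.1451, 0.1130, 0.3887, 0.0792, 0.9648, -0.2509]
V = J·q̇ = [-0.7963, -1.4520, 0.6888, -0.2315, 1.2087, 0.6473]

-0.7963 -1.4520 0.6888 -0.2315 1.2087 0.6473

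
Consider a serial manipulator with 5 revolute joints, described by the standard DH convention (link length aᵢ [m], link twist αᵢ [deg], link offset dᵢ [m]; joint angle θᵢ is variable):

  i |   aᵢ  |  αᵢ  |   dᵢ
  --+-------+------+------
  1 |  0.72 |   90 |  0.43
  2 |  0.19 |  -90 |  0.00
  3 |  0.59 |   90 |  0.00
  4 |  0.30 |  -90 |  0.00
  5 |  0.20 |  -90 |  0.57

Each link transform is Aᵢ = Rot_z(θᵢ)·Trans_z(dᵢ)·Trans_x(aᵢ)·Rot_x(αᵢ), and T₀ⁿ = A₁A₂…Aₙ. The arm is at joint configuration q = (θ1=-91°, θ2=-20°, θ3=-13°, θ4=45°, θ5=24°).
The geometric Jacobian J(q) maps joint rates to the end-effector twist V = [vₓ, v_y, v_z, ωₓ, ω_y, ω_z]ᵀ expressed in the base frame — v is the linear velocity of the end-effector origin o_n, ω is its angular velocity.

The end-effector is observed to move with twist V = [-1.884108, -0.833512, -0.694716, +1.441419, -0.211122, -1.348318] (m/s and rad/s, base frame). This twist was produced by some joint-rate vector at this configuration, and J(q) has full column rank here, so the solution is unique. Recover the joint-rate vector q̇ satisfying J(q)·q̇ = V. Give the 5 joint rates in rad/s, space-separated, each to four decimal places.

-0.9540 -0.5660 -0.2030 -0.9260 -0.1470

o_n = [-0.0684, -1.6531, 0.8822]
J₁: ẑ×o_n = [1.6531, -0.0684, 0.0000], ω = ẑ
J2: z=[-0.9998, 0.0175, 0.0000] o=[-0.0126, -0.7199, 0.4300] → [0.0079, 0.4521, 0.9340, -0.9998, 0.0175, 0.0000]
J3: z=[-0.0060, -0.3420, 0.9397] o=[-0.0157, -0.8984, 0.3650] → [0.5323, -0.0465, -0.0135, -0.0060, -0.3420, 0.9397]
J4: z=[-0.9705, 0.2284, 0.0769] o=[-0.1578, -1.4362, 0.1684] → [0.1797, 0.6996, 0.1901, -0.9705, 0.2284, 0.0769]
J5: z=[0.1661, 0.4028, 0.9001] o=[-0.2102, -1.7021, 0.2970] → [0.1915, 0.0304, -0.0489, 0.1661, 0.4028, 0.9001]
q̇ = J⁺·V = [-0.9540, -0.5660, -0.2030, -0.9260, -0.1470]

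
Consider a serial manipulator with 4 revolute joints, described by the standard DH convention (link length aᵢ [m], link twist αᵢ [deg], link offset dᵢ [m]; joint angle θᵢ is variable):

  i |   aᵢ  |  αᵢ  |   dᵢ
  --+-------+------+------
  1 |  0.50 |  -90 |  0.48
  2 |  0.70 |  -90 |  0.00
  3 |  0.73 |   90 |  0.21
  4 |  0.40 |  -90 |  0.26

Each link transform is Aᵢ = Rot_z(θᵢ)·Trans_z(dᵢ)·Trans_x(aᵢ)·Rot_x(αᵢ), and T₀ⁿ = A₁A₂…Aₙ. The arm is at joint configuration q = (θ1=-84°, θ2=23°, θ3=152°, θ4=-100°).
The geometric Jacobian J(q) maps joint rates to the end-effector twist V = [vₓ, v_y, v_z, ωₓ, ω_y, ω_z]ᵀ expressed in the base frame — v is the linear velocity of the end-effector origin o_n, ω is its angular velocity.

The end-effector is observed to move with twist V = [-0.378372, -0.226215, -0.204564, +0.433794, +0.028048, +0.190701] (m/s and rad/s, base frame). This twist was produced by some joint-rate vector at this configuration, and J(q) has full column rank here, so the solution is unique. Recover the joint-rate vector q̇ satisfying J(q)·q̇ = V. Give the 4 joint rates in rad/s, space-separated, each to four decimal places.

-0.3190 0.0900 -0.4760 -0.3900

o_n = [-0.4540, -0.8438, 0.5560]
J₁: ẑ×o_n = [0.8438, -0.4540, 0.0000], ω = ẑ
J2: z=[0.9945, 0.1045, 0.0000] o=[0.0523, -0.4973, 0.4800] → [0.0079, -0.0756, -0.2917, 0.9945, 0.1045, 0.0000]
J3: z=[-0.0408, 0.3886, -0.9205] o=[0.1196, -1.1381, 0.2065] → [0.4067, 0.5423, 0.2109, -0.0408, 0.3886, -0.9205]
J4: z=[-0.8329, -0.5221, -0.1834] o=[-0.2918, -0.5022, 0.2650] → [-0.2146, 0.2721, 0.1998, -0.8329, -0.5221, -0.1834]
q̇ = J⁺·V = [-0.3190, 0.0900, -0.4760, -0.3900]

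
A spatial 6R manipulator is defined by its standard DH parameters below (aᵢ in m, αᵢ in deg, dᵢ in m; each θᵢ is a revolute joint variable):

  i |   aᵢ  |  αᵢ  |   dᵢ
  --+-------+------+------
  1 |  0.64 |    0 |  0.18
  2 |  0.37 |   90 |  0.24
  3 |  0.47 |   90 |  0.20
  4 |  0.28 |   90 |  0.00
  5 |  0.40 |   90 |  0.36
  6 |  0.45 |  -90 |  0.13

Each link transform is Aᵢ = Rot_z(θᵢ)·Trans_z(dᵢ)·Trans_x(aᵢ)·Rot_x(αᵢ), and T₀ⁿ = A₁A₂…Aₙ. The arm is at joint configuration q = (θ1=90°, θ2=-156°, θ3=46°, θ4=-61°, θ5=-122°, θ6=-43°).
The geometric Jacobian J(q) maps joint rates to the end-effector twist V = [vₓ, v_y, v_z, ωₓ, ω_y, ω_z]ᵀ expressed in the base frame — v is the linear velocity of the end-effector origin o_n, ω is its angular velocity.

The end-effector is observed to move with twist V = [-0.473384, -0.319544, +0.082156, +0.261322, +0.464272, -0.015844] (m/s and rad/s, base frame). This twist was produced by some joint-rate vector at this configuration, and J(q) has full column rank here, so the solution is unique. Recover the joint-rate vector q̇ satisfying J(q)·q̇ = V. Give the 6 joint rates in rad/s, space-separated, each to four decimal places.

0.5490 -0.9780 -0.5950 -0.5840 -0.1480 0.1290

o_n = [-0.2525, 0.3130, 1.0308]
J₁: ẑ×o_n = [-0.3130, -0.2525, 0.0000], ω = ẑ
J2: z=[0.0000, 0.0000, 1.0000] o=[0.0000, 0.6400, 0.1800] → [0.3270, -0.2525, 0.0000, 0.0000, 0.0000, 1.0000]
J3: z=[-0.9135, -0.4067, 0.0000] o=[0.1505, 0.3020, 0.4200] → [-0.2484, 0.5580, -0.1740, -0.9135, -0.4067, 0.0000]
J4: z=[0.2926, -0.6571, -0.6947] o=[0.1006, -0.0776, 0.7581] → [0.0921, 0.1655, -0.1178, 0.2926, -0.6571, -0.6947]
J5: z=[0.1958, 0.7522, -0.6291] o=[0.3627, -0.0642, 0.8557] → [0.3690, 0.3528, 0.5366, 0.1958, 0.7522, -0.6291]
J6: z=[-0.6387, -0.3890, -0.6639] o=[0.1355, 0.4194, 0.7910] → [-0.1639, 0.4108, -0.0830, -0.6387, -0.3890, -0.6639]
q̇ = J⁺·V = [0.5490, -0.9780, -0.5950, -0.5840, -0.1480, 0.1290]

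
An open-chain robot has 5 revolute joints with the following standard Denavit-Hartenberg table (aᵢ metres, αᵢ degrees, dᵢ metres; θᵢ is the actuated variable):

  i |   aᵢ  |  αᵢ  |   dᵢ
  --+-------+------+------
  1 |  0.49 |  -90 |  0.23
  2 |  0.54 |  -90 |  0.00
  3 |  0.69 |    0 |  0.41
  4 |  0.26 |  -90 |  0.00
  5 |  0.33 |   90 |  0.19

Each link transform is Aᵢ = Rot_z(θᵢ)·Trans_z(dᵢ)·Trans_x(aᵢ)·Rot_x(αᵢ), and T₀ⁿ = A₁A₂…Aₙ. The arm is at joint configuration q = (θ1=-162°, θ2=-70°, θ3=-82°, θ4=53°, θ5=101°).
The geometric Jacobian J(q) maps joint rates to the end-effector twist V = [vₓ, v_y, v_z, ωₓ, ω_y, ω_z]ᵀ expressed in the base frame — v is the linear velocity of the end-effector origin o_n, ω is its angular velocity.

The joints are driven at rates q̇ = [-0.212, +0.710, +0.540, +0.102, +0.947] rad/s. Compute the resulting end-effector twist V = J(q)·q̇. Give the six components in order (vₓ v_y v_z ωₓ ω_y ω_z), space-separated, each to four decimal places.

o_n = [-0.6465, -0.8542, 1.0467]
J₁: ẑ×o_n = [0.8542, -0.6465, 0.0000], ω = ẑ
J2: z=[0.3090, -0.9511, 0.0000] o=[-0.4660, -0.1514, 0.2300] → [-0.7768, -0.2524, -0.3889, 0.3090, -0.9511, 0.0000]
J3: z=[-0.8937, -0.2904, -0.3420] o=[-0.6417, -0.2085, 0.7374] → [-0.3107, 0.2781, 0.5757, -0.8937, -0.2904, -0.3420]
J4: z=[-0.8937, -0.2904, -0.3420] o=[-0.8282, -0.9875, 0.6874] → [-0.0587, 0.2590, -0.0664, -0.8937, -0.2904, -0.3420]
J5: z=[-0.4280, 0.7806, 0.4556] o=[-0.8632, -1.1315, 0.9011] → [-0.0126, 0.1610, -0.2878, -0.4280, 0.7806, 0.4556]
V = J·q̇ = [-0.9183, 0.2869, -0.2445, -0.7596, -0.1225, -0.0002]

-0.9183 0.2869 -0.2445 -0.7596 -0.1225 -0.0002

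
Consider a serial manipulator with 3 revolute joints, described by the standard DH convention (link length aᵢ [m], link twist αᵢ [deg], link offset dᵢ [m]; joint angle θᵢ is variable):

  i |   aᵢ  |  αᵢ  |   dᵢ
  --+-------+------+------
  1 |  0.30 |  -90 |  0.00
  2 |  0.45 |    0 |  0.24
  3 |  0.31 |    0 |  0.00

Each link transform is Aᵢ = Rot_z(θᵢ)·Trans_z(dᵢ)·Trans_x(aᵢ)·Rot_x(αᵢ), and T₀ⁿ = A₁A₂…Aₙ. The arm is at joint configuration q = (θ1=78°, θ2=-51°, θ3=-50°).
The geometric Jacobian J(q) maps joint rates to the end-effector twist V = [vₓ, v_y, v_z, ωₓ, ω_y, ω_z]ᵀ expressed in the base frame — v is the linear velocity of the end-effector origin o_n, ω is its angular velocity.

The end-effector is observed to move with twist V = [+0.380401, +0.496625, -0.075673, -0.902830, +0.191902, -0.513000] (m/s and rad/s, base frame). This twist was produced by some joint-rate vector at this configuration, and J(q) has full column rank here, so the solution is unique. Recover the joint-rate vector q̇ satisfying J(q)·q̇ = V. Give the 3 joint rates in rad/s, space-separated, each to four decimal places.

o_n = [-0.1258, 0.5625, 0.6540]
J₁: ẑ×o_n = [-0.5625, -0.1258, 0.0000], ω = ẑ
J2: z=[-0.9781, 0.2079, 0.0000] o=[0.0624, 0.2934, 0.0000] → [0.1360, 0.6397, -0.2240, -0.9781, 0.2079, 0.0000]
J3: z=[-0.9781, 0.2079, 0.0000] o=[-0.1135, 0.6203, 0.3497] → [0.0633, 0.2977, 0.0592, -0.9781, 0.2079, 0.0000]
q̇ = J⁺·V = [-0.5130, 0.4600, 0.4630]

-0.5130 0.4600 0.4630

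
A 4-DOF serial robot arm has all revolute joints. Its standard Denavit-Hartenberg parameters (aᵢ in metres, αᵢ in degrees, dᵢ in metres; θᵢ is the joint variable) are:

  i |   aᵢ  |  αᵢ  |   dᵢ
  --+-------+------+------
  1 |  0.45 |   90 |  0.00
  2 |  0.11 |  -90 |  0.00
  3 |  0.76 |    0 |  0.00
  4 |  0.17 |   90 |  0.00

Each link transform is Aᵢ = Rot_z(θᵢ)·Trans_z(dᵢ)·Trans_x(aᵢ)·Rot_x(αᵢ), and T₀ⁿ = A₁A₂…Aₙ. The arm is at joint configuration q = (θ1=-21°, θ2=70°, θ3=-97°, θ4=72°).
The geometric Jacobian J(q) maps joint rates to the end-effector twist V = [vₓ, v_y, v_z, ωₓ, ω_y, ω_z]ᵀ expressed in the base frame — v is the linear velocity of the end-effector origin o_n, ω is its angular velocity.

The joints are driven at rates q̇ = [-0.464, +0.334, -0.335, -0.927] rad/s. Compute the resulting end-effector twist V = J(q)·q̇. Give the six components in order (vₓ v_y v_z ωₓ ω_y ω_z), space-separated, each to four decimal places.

o_n = [0.1788, -0.9536, 0.1611]
J₁: ẑ×o_n = [0.9536, 0.1788, -0.0000], ω = ẑ
J2: z=[-0.3584, -0.9336, 0.0000] o=[0.4201, -0.1613, 0.0000] → [-0.1504, 0.0577, 0.0586, -0.3584, -0.9336, 0.0000]
J3: z=[-0.8773, 0.3368, 0.3420] o=[0.4552, -0.1747, 0.1034] → [0.2858, -0.0439, 0.7764, -0.8773, 0.3368, 0.3420]
J4: z=[-0.8773, 0.3368, 0.3420] o=[0.1553, -0.8676, 0.0163] → [0.0782, 0.1350, 0.0675, -0.8773, 0.3368, 0.3420]
V = J·q̇ = [-0.6609, -0.1741, -0.3031, 0.9874, -0.7368, -0.8956]

-0.6609 -0.1741 -0.3031 0.9874 -0.7368 -0.8956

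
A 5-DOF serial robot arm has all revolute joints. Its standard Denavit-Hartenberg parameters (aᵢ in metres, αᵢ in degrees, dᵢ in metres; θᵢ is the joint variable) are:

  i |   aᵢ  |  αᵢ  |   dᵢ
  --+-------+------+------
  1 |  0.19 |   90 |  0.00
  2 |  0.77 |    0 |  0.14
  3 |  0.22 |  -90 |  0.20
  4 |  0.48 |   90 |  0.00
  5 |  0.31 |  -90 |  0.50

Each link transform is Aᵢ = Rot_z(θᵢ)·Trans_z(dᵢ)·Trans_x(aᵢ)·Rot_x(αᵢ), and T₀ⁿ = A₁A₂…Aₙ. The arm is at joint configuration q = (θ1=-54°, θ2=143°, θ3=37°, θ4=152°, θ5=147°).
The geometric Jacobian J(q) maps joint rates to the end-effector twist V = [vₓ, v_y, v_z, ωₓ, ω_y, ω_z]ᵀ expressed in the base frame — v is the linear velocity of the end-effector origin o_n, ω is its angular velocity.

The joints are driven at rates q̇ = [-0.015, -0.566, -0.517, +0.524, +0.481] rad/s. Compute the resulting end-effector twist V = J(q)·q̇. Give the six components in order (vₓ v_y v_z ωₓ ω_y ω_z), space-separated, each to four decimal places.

0.1688 -0.2436 0.7552 1.0870 1.0689 -0.5390

o_n = [-0.2372, 0.6749, 0.2946]
J₁: ẑ×o_n = [-0.6749, -0.2372, 0.0000], ω = ẑ
J2: z=[-0.8090, -0.5878, 0.0000] o=[0.1117, -0.1537, 0.0000] → [-0.1731, 0.2383, -0.8754, -0.8090, -0.5878, 0.0000]
J3: z=[-0.8090, -0.5878, 0.0000] o=[-0.3630, 0.2615, 0.4634] → [0.0992, -0.1366, -0.2605, -0.8090, -0.5878, 0.0000]
J4: z=[-0.0000, -0.0000, -1.0000] o=[-0.6542, 0.3219, 0.4634] → [0.3530, -0.4169, 0.0000, -0.0000, -0.0000, -1.0000]
J5: z=[0.4384, 0.8988, -0.0000] o=[-0.2227, 0.1115, 0.4634] → [-0.1518, 0.0740, 0.2600, 0.4384, 0.8988, -0.0000]
V = J·q̇ = [0.1688, -0.2436, 0.7552, 1.0870, 1.0689, -0.5390]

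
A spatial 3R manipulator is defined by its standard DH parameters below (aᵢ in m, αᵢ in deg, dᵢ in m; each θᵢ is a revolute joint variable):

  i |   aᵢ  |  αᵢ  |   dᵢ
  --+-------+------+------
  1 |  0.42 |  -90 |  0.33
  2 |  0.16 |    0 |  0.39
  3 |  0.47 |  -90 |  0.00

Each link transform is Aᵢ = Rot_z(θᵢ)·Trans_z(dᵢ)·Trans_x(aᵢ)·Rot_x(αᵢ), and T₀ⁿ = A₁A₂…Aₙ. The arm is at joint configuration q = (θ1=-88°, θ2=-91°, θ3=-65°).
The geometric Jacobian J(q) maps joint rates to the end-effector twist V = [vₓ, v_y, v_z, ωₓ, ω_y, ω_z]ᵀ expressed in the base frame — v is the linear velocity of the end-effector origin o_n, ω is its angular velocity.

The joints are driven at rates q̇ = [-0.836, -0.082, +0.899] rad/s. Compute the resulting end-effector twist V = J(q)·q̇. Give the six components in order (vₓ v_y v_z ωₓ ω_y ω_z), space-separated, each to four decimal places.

o_n = [0.3893, 0.0258, 0.6811]
J₁: ẑ×o_n = [-0.0258, 0.3893, 0.0000], ω = ẑ
J2: z=[0.9994, 0.0349, 0.0000] o=[0.0147, -0.4197, 0.3300] → [0.0123, -0.3509, 0.4322, 0.9994, 0.0349, 0.0000]
J3: z=[0.9994, 0.0349, 0.0000] o=[0.4043, -0.4033, 0.4900] → [0.0067, -0.1910, 0.4294, 0.9994, 0.0349, 0.0000]
V = J·q̇ = [0.0265, -0.4685, 0.3506, 0.8165, 0.0285, -0.8360]

0.0265 -0.4685 0.3506 0.8165 0.0285 -0.8360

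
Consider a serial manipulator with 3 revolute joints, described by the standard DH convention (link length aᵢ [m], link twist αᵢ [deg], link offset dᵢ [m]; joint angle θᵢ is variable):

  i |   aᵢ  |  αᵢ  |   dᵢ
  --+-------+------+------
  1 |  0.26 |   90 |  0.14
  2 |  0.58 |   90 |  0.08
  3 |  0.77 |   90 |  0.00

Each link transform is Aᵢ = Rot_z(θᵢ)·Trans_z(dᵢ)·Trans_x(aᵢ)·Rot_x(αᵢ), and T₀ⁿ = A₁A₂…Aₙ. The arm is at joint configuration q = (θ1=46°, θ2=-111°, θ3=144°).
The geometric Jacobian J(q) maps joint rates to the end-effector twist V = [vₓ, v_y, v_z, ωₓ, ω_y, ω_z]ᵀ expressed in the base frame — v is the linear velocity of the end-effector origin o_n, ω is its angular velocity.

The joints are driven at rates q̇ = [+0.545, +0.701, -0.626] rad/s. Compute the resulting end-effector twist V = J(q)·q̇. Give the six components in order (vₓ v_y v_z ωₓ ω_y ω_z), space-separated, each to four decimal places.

0.2841 -0.0511 -0.2537 0.9102 -0.0666 0.3207

o_n = [0.5744, -0.1719, 0.1801]
J₁: ẑ×o_n = [0.1719, 0.5744, -0.0000], ω = ẑ
J2: z=[0.7193, -0.6947, 0.0000] o=[0.1806, 0.1870, 0.1400] → [-0.0278, -0.0288, 0.0154, 0.7193, -0.6947, 0.0000]
J3: z=[-0.6485, -0.6716, 0.3584] o=[0.0938, -0.0181, -0.4015] → [-0.3354, 0.5494, 0.4225, -0.6485, -0.6716, 0.3584]
V = J·q̇ = [0.2841, -0.0511, -0.2537, 0.9102, -0.0666, 0.3207]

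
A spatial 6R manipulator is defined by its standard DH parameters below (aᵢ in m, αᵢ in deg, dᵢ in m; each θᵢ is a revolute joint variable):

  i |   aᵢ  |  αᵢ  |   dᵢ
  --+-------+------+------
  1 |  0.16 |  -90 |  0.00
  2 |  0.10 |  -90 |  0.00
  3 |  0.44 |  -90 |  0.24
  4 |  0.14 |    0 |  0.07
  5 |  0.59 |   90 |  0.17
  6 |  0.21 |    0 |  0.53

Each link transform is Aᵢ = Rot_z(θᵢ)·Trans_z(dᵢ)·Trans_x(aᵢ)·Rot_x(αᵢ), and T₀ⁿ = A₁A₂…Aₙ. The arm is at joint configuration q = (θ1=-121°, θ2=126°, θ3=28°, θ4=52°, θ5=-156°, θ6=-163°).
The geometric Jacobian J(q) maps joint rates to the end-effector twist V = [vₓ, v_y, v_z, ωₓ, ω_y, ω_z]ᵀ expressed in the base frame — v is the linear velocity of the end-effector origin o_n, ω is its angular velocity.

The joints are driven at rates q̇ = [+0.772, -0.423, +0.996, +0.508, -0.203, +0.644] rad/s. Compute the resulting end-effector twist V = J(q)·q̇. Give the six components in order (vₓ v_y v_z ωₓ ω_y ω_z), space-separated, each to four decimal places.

0.2236 0.0275 0.0296 -0.2022 0.4380 1.8281

o_n = [-0.0436, 0.1586, 0.2685]
J₁: ẑ×o_n = [-0.1586, -0.0436, 0.0000], ω = ẑ
J2: z=[0.8572, -0.5150, 0.0000] o=[-0.0824, -0.1371, 0.0000] → [-0.1383, -0.2301, 0.2735, 0.8572, -0.5150, 0.0000]
J3: z=[0.4167, 0.6935, 0.5878] o=[-0.0521, -0.0868, -0.0809] → [0.0980, -0.1406, 0.0964, 0.4167, 0.6935, 0.5878]
J4: z=[-0.8990, 0.2182, 0.3798] o=[-0.0116, 0.3818, -0.2541] → [0.1988, 0.4576, 0.2076, -0.8990, 0.2182, 0.3798]
J5: z=[-0.8990, 0.2182, 0.3798] o=[-0.1321, 0.3797, -0.3540] → [0.2198, 0.5932, 0.1795, -0.8990, 0.2182, 0.3798]
J6: z=[0.0303, -0.8340, 0.5509] o=[-0.0271, 0.7158, 0.1491] → [0.2074, -0.0127, -0.0306, 0.0303, -0.8340, 0.5509]
V = J·q̇ = [0.2236, 0.0275, 0.0296, -0.2022, 0.4380, 1.8281]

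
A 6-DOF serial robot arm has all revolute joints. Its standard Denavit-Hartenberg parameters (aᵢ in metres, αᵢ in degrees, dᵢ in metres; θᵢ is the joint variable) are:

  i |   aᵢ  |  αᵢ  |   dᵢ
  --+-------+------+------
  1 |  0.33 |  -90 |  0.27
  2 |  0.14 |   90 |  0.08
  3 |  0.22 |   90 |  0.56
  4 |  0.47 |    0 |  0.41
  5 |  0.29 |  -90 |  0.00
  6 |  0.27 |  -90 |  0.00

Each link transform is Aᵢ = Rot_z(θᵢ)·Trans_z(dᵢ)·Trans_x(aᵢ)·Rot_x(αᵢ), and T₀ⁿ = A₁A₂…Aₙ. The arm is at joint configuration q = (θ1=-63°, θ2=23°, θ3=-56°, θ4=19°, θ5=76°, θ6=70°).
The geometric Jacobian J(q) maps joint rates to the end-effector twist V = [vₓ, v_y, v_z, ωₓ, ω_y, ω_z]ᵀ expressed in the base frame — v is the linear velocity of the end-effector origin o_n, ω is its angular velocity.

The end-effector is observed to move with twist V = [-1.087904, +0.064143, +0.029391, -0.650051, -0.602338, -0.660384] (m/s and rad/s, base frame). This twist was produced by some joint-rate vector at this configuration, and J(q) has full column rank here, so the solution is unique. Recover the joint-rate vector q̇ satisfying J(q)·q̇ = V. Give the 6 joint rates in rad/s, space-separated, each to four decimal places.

o_n = [0.0230, -1.2137, 1.1350]
J₁: ẑ×o_n = [1.2137, 0.0230, -0.0000], ω = ẑ
J2: z=[0.8910, 0.4540, 0.0000] o=[0.1498, -0.2940, 0.2700] → [0.3927, -0.7707, -0.7619, 0.8910, 0.4540, 0.0000]
J3: z=[0.1774, -0.3481, 0.9205] o=[0.2796, -0.3725, 0.2153] → [0.4541, -0.3994, -0.2386, 0.1774, -0.3481, 0.9205]
J4: z=[-0.8447, 0.4261, 0.3239] o=[0.2678, -0.7512, 0.6827] → [0.3425, 0.3027, 0.4950, -0.8447, 0.4261, 0.3239]
J5: z=[-0.8447, 0.4261, 0.3239] o=[-0.2758, -1.0009, 0.8593] → [0.1864, 0.3296, 0.0525, -0.8447, 0.4261, 0.3239]
J6: z=[0.4876, 0.8622, 0.1374] o=[-0.2117, -1.0803, 1.1307] → [0.0220, 0.0302, -0.2674, 0.4876, 0.8622, 0.1374]
q̇ = J⁺·V = [-0.9350, -0.1420, 0.2900, -0.4540, 0.7560, -0.6560]

-0.9350 -0.1420 0.2900 -0.4540 0.7560 -0.6560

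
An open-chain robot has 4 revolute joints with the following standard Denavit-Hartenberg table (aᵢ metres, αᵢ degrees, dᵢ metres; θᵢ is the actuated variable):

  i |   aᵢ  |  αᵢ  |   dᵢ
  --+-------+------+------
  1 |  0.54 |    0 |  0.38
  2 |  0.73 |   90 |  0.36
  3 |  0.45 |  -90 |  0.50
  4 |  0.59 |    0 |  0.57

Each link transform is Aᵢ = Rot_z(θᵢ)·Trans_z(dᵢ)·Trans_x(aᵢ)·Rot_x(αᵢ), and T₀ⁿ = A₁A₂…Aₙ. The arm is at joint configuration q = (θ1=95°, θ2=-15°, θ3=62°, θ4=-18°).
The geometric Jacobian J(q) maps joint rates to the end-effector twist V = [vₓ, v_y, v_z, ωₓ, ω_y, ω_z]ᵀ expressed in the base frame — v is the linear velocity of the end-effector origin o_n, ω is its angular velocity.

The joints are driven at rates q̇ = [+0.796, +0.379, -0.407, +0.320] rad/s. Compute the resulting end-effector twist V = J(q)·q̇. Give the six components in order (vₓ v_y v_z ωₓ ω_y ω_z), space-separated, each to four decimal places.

o_n = [0.7467, 1.1102, 1.9004]
J₁: ẑ×o_n = [-1.1102, 0.7467, 0.0000], ω = ẑ
J2: z=[0.0000, 0.0000, 1.0000] o=[-0.0471, 0.5379, 0.3800] → [-0.5723, 0.7938, 0.0000, 0.0000, 0.0000, 1.0000]
J3: z=[0.9848, -0.1736, 0.0000] o=[0.0797, 1.2569, 0.7400] → [-0.2015, -1.1427, -0.0286, 0.9848, -0.1736, 0.0000]
J4: z=[-0.1533, -0.8695, 0.4695] o=[0.6088, 1.3781, 1.1373] → [-0.5377, 0.1817, 0.1610, -0.1533, -0.8695, 0.4695]
V = J·q̇ = [-1.1907, 1.4184, 0.0631, -0.4499, -0.2076, 1.3252]

-1.1907 1.4184 0.0631 -0.4499 -0.2076 1.3252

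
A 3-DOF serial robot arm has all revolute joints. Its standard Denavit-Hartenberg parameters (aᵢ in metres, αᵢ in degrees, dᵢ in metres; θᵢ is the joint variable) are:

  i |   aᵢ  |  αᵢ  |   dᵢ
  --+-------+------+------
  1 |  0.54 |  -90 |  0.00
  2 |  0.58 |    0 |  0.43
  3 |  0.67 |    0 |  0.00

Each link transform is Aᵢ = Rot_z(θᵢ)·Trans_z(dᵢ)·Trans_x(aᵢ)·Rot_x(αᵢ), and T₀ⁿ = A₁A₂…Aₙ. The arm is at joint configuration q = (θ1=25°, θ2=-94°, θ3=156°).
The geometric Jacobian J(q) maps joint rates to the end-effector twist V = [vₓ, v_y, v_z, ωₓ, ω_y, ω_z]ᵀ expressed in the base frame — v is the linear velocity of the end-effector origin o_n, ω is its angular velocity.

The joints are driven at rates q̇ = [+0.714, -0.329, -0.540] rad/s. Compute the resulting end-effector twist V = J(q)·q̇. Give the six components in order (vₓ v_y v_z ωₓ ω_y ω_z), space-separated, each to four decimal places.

o_n = [0.5561, 0.7338, -0.0130]
J₁: ẑ×o_n = [-0.7338, 0.5561, 0.0000], ω = ẑ
J2: z=[-0.4226, 0.9063, 0.0000] o=[0.4894, 0.2282, 0.0000] → [-0.0118, -0.0055, -0.2741, -0.4226, 0.9063, 0.0000]
J3: z=[-0.4226, 0.9063, 0.0000] o=[0.2710, 0.6008, 0.5786] → [-0.5361, -0.2500, -0.3145, -0.4226, 0.9063, 0.0000]
V = J·q̇ = [-0.2305, 0.5339, 0.2600, 0.3673, -0.7876, 0.7140]

-0.2305 0.5339 0.2600 0.3673 -0.7876 0.7140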